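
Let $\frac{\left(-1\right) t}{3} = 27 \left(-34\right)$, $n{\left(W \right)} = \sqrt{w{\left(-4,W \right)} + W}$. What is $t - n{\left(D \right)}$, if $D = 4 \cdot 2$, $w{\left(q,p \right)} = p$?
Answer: $2750$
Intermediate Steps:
$D = 8$
$n{\left(W \right)} = \sqrt{2} \sqrt{W}$ ($n{\left(W \right)} = \sqrt{W + W} = \sqrt{2 W} = \sqrt{2} \sqrt{W}$)
$t = 2754$ ($t = - 3 \cdot 27 \left(-34\right) = \left(-3\right) \left(-918\right) = 2754$)
$t - n{\left(D \right)} = 2754 - \sqrt{2} \sqrt{8} = 2754 - \sqrt{2} \cdot 2 \sqrt{2} = 2754 - 4 = 2750$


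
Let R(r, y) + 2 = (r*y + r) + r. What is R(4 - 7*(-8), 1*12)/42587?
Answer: 838/42587 ≈ 0.019677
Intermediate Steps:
R(r, y) = -2 + 2*r + r*y (R(r, y) = -2 + ((r*y + r) + r) = -2 + ((r + r*y) + r) = -2 + (2*r + r*y) = -2 + 2*r + r*y)
R(4 - 7*(-8), 1*12)/42587 = (-2 + 2*(4 - 7*(-8)) + (4 - 7*(-8))*(1*12))/42587 = (-2 + 2*(4 + 56) + (4 + 56)*12)*(1/42587) = (-2 + 2*60 + 60*12)*(1/42587) = (-2 + 120 + 720)*(1/42587) = 838*(1/42587) = 838/42587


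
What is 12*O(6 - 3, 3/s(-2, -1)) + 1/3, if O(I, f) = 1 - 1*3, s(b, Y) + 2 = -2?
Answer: -71/3 ≈ -23.667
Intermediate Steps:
s(b, Y) = -4 (s(b, Y) = -2 - 2 = -4)
O(I, f) = -2 (O(I, f) = 1 - 3 = -2)
12*O(6 - 3, 3/s(-2, -1)) + 1/3 = 12*(-2) + 1/3 = -24 + ⅓ = -71/3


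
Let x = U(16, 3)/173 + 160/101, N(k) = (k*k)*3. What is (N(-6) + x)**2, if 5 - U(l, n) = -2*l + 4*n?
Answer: 3675997109521/305305729 ≈ 12040.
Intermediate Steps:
U(l, n) = 5 - 4*n + 2*l (U(l, n) = 5 - (-2*l + 4*n) = 5 + (-4*n + 2*l) = 5 - 4*n + 2*l)
N(k) = 3*k**2 (N(k) = k**2*3 = 3*k**2)
x = 30205/17473 (x = (5 - 4*3 + 2*16)/173 + 160/101 = (5 - 12 + 32)*(1/173) + 160*(1/101) = 25*(1/173) + 160/101 = 25/173 + 160/101 = 30205/17473 ≈ 1.7287)
(N(-6) + x)**2 = (3*(-6)**2 + 30205/17473)**2 = (3*36 + 30205/17473)**2 = (108 + 30205/17473)**2 = (1917289/17473)**2 = 3675997109521/305305729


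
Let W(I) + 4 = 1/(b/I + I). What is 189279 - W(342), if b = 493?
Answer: 22232612989/117457 ≈ 1.8928e+5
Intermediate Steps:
W(I) = -4 + 1/(I + 493/I) (W(I) = -4 + 1/(493/I + I) = -4 + 1/(I + 493/I))
189279 - W(342) = 189279 - (-1972 + 342 - 4*342**2)/(493 + 342**2) = 189279 - (-1972 + 342 - 4*116964)/(493 + 116964) = 189279 - (-1972 + 342 - 467856)/117457 = 189279 - (-469486)/117457 = 189279 - 1*(-469486/117457) = 189279 + 469486/117457 = 22232612989/117457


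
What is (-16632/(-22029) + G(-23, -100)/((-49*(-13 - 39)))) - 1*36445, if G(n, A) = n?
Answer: -97410097251/2672852 ≈ -36444.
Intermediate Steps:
(-16632/(-22029) + G(-23, -100)/((-49*(-13 - 39)))) - 1*36445 = (-16632/(-22029) - 23*(-1/(49*(-13 - 39)))) - 1*36445 = (-16632*(-1/22029) - 23/((-49*(-52)))) - 36445 = (792/1049 - 23/2548) - 36445 = 1993889/2672852 - 36445 = -97410097251/2672852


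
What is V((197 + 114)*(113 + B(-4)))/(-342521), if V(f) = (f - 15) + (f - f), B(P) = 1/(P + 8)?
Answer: -140823/1370084 ≈ -0.10278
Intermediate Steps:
B(P) = 1/(8 + P)
V(f) = -15 + f (V(f) = (-15 + f) + 0 = -15 + f)
V((197 + 114)*(113 + B(-4)))/(-342521) = (-15 + (197 + 114)*(113 + 1/(8 - 4)))/(-342521) = (-15 + 311*(113 + 1/4))*(-1/342521) = (-15 + 311*(453/4))*(-1/342521) = (-15 + 140883/4)*(-1/342521) = (140823/4)*(-1/342521) = -140823/1370084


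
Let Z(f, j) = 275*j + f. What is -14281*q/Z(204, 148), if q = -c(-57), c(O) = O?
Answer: -814017/40904 ≈ -19.901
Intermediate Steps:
Z(f, j) = f + 275*j
q = 57 (q = -1*(-57) = 57)
-14281*q/Z(204, 148) = -14281*57/(204 + 275*148) = -14281*57/(204 + 40700) = -14281/(40904*(1/57)) = -14281/40904/57 = -14281*57/40904 = -814017/40904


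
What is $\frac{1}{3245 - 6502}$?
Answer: $- \frac{1}{3257} \approx -0.00030703$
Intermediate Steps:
$\frac{1}{3245 - 6502} = \frac{1}{-3257} = - \frac{1}{3257}$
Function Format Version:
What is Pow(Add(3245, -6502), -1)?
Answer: Rational(-1, 3257) ≈ -0.00030703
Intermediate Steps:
Pow(Add(3245, -6502), -1) = Pow(-3257, -1) = Rational(-1, 3257)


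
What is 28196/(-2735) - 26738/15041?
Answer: -497224466/41137135 ≈ -12.087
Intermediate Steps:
28196/(-2735) - 26738/15041 = 28196*(-1/2735) - 26738*1/15041 = -28196/2735 - 26738/15041 = -497224466/41137135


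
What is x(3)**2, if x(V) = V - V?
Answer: 0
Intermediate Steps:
x(V) = 0
x(3)**2 = 0**2 = 0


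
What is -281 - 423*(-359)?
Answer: 151576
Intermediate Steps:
-281 - 423*(-359) = -281 + 151857 = 151576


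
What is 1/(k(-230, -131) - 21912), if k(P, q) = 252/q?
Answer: -131/2870724 ≈ -4.5633e-5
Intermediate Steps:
1/(k(-230, -131) - 21912) = 1/(252/(-131) - 21912) = 1/(252*(-1/131) - 21912) = 1/(-252/131 - 21912) = 1/(-2870724/131) = -131/2870724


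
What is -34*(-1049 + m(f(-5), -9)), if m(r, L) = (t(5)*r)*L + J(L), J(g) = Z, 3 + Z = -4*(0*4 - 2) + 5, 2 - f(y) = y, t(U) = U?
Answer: 46036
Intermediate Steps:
f(y) = 2 - y
Z = 10 (Z = -3 + (-4*(0*4 - 2) + 5) = -3 + (-4*(0 - 2) + 5) = -3 + (-4*(-2) + 5) = -3 + (8 + 5) = -3 + 13 = 10)
J(g) = 10
m(r, L) = 10 + 5*L*r (m(r, L) = (5*r)*L + 10 = 5*L*r + 10 = 10 + 5*L*r)
-34*(-1049 + m(f(-5), -9)) = -34*(-1049 + (10 + 5*(-9)*(2 - 1*(-5)))) = -34*(-1049 + (10 + 5*(-9)*(2 + 5))) = -34*(-1049 + (10 + 5*(-9)*7)) = -34*(-1049 + (10 - 315)) = -34*(-1049 - 305) = -34*(-1354) = 46036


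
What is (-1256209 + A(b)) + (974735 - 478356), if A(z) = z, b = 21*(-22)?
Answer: -760292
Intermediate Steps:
b = -462
(-1256209 + A(b)) + (974735 - 478356) = (-1256209 - 462) + (974735 - 478356) = -1256671 + 496379 = -760292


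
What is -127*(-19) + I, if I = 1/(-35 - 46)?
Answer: 195452/81 ≈ 2413.0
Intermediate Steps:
I = -1/81 (I = 1/(-81) = -1/81 ≈ -0.012346)
-127*(-19) + I = -127*(-19) - 1/81 = 2413 - 1/81 = 195452/81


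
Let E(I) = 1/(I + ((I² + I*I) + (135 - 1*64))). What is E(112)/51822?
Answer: 1/1309593762 ≈ 7.6360e-10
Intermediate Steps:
E(I) = 1/(71 + I + 2*I²) (E(I) = 1/(I + ((I² + I²) + (135 - 64))) = 1/(I + (2*I² + 71)) = 1/(I + (71 + 2*I²)) = 1/(71 + I + 2*I²))
E(112)/51822 = 1/((71 + 112 + 2*112²)*51822) = (1/51822)/(71 + 112 + 2*12544) = (1/51822)/(71 + 112 + 25088) = (1/51822)/25271 = (1/25271)*(1/51822) = 1/1309593762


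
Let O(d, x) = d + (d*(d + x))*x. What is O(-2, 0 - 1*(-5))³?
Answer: -32768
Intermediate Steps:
O(d, x) = d + d*x*(d + x)
O(-2, 0 - 1*(-5))³ = (-2*(1 + (0 - 1*(-5))² - 2*(0 - 1*(-5))))³ = (-2*(1 + (0 + 5)² - 2*(0 + 5)))³ = (-2*(1 + 5² - 2*5))³ = (-2*(1 + 25 - 10))³ = (-2*16)³ = (-32)³ = -32768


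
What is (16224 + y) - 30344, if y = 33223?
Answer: 19103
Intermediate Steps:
(16224 + y) - 30344 = (16224 + 33223) - 30344 = 49447 - 30344 = 19103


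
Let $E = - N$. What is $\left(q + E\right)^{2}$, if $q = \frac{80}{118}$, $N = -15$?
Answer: $\frac{855625}{3481} \approx 245.8$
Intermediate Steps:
$E = 15$ ($E = \left(-1\right) \left(-15\right) = 15$)
$q = \frac{40}{59}$ ($q = 80 \cdot \frac{1}{118} = \frac{40}{59} \approx 0.67797$)
$\left(q + E\right)^{2} = \left(\frac{40}{59} + 15\right)^{2} = \left(\frac{925}{59}\right)^{2} = \frac{855625}{3481}$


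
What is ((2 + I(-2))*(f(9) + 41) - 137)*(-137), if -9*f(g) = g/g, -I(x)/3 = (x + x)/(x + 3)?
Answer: -536903/9 ≈ -59656.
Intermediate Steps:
I(x) = -6*x/(3 + x) (I(x) = -3*(x + x)/(x + 3) = -3*2*x/(3 + x) = -6*x/(3 + x))
f(g) = -⅑ (f(g) = -g/(9*g) = -⅑*1 = -⅑)
((2 + I(-2))*(f(9) + 41) - 137)*(-137) = ((2 - 6*(-2)/(3 - 2))*(-⅑ + 41) - 137)*(-137) = ((2 - 6*(-2)/1)*(368/9) - 137)*(-137) = ((2 - 6*(-2)*1)*(368/9) - 137)*(-137) = ((2 + 12)*(368/9) - 137)*(-137) = (14*(368/9) - 137)*(-137) = (5152/9 - 137)*(-137) = (3919/9)*(-137) = -536903/9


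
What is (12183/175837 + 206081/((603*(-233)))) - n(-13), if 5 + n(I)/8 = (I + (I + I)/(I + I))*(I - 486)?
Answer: -1182510943307312/24704922663 ≈ -47865.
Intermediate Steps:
n(I) = -40 + 8*(1 + I)*(-486 + I) (n(I) = -40 + 8*((I + (I + I)/(I + I))*(I - 486)) = -40 + 8*((I + (2*I)/((2*I)))*(-486 + I)) = -40 + 8*((I + (2*I)*(1/(2*I)))*(-486 + I)) = -40 + 8*((I + 1)*(-486 + I)) = -40 + 8*((1 + I)*(-486 + I)) = -40 + 8*(1 + I)*(-486 + I))
(12183/175837 + 206081/((603*(-233)))) - n(-13) = (12183/175837 + 206081/((603*(-233)))) - (-3928 - 3880*(-13) + 8*(-13)²) = (12183*(1/175837) + 206081/(-140499)) - (-3928 + 50440 + 8*169) = (12183/175837 + 206081*(-1/140499)) - (-3928 + 50440 + 1352) = (12183/175837 - 206081/140499) - 1*47864 = -34524965480/24704922663 - 47864 = -1182510943307312/24704922663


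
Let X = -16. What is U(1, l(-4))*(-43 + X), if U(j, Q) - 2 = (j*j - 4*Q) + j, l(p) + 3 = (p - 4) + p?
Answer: -3776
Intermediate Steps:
l(p) = -7 + 2*p (l(p) = -3 + ((p - 4) + p) = -3 + ((-4 + p) + p) = -3 + (-4 + 2*p) = -7 + 2*p)
U(j, Q) = 2 + j + j² - 4*Q (U(j, Q) = 2 + ((j*j - 4*Q) + j) = 2 + ((j² - 4*Q) + j) = 2 + (j + j² - 4*Q) = 2 + j + j² - 4*Q)
U(1, l(-4))*(-43 + X) = (2 + 1 + 1² - 4*(-7 + 2*(-4)))*(-43 - 16) = (2 + 1 + 1 - 4*(-7 - 8))*(-59) = (2 + 1 + 1 - 4*(-15))*(-59) = (2 + 1 + 1 + 60)*(-59) = 64*(-59) = -3776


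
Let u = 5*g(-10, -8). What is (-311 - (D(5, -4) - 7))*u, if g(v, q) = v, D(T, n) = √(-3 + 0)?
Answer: 15200 + 50*I*√3 ≈ 15200.0 + 86.603*I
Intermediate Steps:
D(T, n) = I*√3 (D(T, n) = √(-3) = I*√3)
u = -50 (u = 5*(-10) = -50)
(-311 - (D(5, -4) - 7))*u = (-311 - (I*√3 - 7))*(-50) = (-311 - (-7 + I*√3))*(-50) = (-311 + (7 - I*√3))*(-50) = (-304 - I*√3)*(-50) = 15200 + 50*I*√3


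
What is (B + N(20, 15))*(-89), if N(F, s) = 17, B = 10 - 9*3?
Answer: 0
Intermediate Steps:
B = -17 (B = 10 - 27 = -17)
(B + N(20, 15))*(-89) = (-17 + 17)*(-89) = 0*(-89) = 0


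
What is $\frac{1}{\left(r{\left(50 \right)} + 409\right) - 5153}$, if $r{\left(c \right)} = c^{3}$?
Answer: $\frac{1}{120256} \approx 8.3156 \cdot 10^{-6}$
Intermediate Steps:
$\frac{1}{\left(r{\left(50 \right)} + 409\right) - 5153} = \frac{1}{\left(50^{3} + 409\right) - 5153} = \frac{1}{\left(125000 + 409\right) - 5153} = \frac{1}{125409 - 5153} = \frac{1}{120256}$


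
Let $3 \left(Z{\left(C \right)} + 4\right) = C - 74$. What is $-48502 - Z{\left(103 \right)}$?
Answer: $- \frac{145523}{3} \approx -48508.0$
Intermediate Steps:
$Z{\left(C \right)} = - \frac{86}{3} + \frac{C}{3}$ ($Z{\left(C \right)} = -4 + \frac{C - 74}{3} = -4 + \frac{-74 + C}{3} = -4 + \left(- \frac{74}{3} + \frac{C}{3}\right) = - \frac{86}{3} + \frac{C}{3}$)
$-48502 - Z{\left(103 \right)} = -48502 - \left(- \frac{86}{3} + \frac{1}{3} \cdot 103\right) = -48502 - \left(- \frac{86}{3} + \frac{103}{3}\right) = -48502 - \frac{17}{3} = - \frac{145523}{3}$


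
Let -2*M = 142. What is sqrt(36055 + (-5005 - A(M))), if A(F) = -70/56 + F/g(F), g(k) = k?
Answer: sqrt(124201)/2 ≈ 176.21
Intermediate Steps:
M = -71 (M = -1/2*142 = -71)
A(F) = -1/4 (A(F) = -70/56 + F/F = -70*1/56 + 1 = -5/4 + 1 = -1/4)
sqrt(36055 + (-5005 - A(M))) = sqrt(36055 + (-5005 - 1*(-1/4))) = sqrt(36055 + (-5005 + 1/4)) = sqrt(36055 - 20019/4) = sqrt(124201/4) = sqrt(124201)/2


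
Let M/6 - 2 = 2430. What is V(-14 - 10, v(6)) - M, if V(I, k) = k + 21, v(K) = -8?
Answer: -14579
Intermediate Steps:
M = 14592 (M = 12 + 6*2430 = 12 + 14580 = 14592)
V(I, k) = 21 + k
V(-14 - 10, v(6)) - M = (21 - 8) - 1*14592 = 13 - 14592 = -14579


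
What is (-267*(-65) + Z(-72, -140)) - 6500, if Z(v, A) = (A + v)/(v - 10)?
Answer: 445161/41 ≈ 10858.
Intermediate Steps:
Z(v, A) = (A + v)/(-10 + v)
(-267*(-65) + Z(-72, -140)) - 6500 = (-267*(-65) + (-140 - 72)/(-10 - 72)) - 6500 = (17355 - 212/(-82)) - 6500 = (17355 - 1/82*(-212)) - 6500 = (17355 + 106/41) - 6500 = 711661/41 - 6500 = 445161/41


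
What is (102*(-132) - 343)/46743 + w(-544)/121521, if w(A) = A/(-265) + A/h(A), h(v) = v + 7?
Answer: -79581563800117/269442948245805 ≈ -0.29536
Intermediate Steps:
h(v) = 7 + v
w(A) = -A/265 + A/(7 + A) (w(A) = A/(-265) + A/(7 + A) = A*(-1/265) + A/(7 + A) = -A/265 + A/(7 + A))
(102*(-132) - 343)/46743 + w(-544)/121521 = (102*(-132) - 343)/46743 + ((1/265)*(-544)*(258 - 1*(-544))/(7 - 544))/121521 = (-13464 - 343)*(1/46743) + ((1/265)*(-544)*(258 + 544)/(-537))*(1/121521) = -13807*1/46743 + ((1/265)*(-544)*(-1/537)*802)*(1/121521) = -13807/46743 + (436288/142305)*(1/121521) = -13807/46743 + 436288/17293045905 = -79581563800117/269442948245805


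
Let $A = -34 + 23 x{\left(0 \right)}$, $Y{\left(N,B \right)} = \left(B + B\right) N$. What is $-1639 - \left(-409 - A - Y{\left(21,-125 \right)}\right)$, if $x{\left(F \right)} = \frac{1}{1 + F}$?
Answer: $-6491$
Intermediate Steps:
$Y{\left(N,B \right)} = 2 B N$
$A = -11$ ($A = -34 + \frac{23}{1 + 0} = -34 + \frac{23}{1} = -34 + 23 \cdot 1 = -34 + 23 = -11$)
$-1639 - \left(-409 - A - Y{\left(21,-125 \right)}\right) = -1639 + \left(\left(2 \left(-125\right) 21 - 11\right) - -409\right) = -1639 + \left(\left(-5250 - 11\right) + 409\right) = -1639 + \left(-5261 + 409\right) = -1639 - 4852 = -6491$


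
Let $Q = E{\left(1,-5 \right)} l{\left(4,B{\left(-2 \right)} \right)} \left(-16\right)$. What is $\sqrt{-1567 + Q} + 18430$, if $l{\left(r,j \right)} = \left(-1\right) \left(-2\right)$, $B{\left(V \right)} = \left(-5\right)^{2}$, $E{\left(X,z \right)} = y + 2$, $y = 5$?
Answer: $18430 + 3 i \sqrt{199} \approx 18430.0 + 42.32 i$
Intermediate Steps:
$E{\left(X,z \right)} = 7$ ($E{\left(X,z \right)} = 5 + 2 = 7$)
$B{\left(V \right)} = 25$
$l{\left(r,j \right)} = 2$
$Q = -224$ ($Q = 7 \cdot 2 \left(-16\right) = 14 \left(-16\right) = -224$)
$\sqrt{-1567 + Q} + 18430 = \sqrt{-1567 - 224} + 18430 = \sqrt{-1791} + 18430 = 3 i \sqrt{199} + 18430 = 18430 + 3 i \sqrt{199}$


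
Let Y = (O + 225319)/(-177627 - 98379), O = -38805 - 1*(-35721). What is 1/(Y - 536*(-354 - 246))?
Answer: 276006/88763307365 ≈ 3.1095e-6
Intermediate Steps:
O = -3084 (O = -38805 + 35721 = -3084)
Y = -222235/276006 (Y = (-3084 + 225319)/(-177627 - 98379) = 222235/(-276006) = 222235*(-1/276006) = -222235/276006 ≈ -0.80518)
1/(Y - 536*(-354 - 246)) = 1/(-222235/276006 - 536*(-354 - 246)) = 1/(-222235/276006 - 536*(-600)) = 1/(-222235/276006 + 321600) = 1/(88763307365/276006) = 276006/88763307365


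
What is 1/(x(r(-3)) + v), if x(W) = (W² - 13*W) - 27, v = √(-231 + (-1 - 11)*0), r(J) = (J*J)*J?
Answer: 351/369680 - I*√231/1109040 ≈ 0.00094947 - 1.3704e-5*I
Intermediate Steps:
r(J) = J³ (r(J) = J²*J = J³)
v = I*√231 (v = √(-231 - 12*0) = √(-231 + 0) = √(-231) = I*√231 ≈ 15.199*I)
x(W) = -27 + W² - 13*W
1/(x(r(-3)) + v) = 1/((-27 + ((-3)³)² - 13*(-3)³) + I*√231) = 1/((-27 + (-27)² - 13*(-27)) + I*√231) = 1/((-27 + 729 + 351) + I*√231) = 1/(1053 + I*√231)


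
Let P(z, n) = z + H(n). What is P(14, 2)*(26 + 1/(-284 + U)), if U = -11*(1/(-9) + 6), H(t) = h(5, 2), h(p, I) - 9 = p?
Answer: 2284940/3139 ≈ 727.92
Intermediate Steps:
h(p, I) = 9 + p
H(t) = 14 (H(t) = 9 + 5 = 14)
U = -583/9 (U = -11*(-⅑ + 6) = -11*53/9 = -583/9 ≈ -64.778)
P(z, n) = 14 + z (P(z, n) = z + 14 = 14 + z)
P(14, 2)*(26 + 1/(-284 + U)) = (14 + 14)*(26 + 1/(-284 - 583/9)) = 28*(26 + 1/(-3139/9)) = 28*(26 - 9/3139) = 28*(81605/3139) = 2284940/3139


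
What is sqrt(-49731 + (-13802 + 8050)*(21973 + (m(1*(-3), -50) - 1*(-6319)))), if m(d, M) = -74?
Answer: 3*I*sqrt(18039963) ≈ 12742.0*I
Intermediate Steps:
sqrt(-49731 + (-13802 + 8050)*(21973 + (m(1*(-3), -50) - 1*(-6319)))) = sqrt(-49731 + (-13802 + 8050)*(21973 + (-74 - 1*(-6319)))) = sqrt(-49731 - 5752*(21973 + (-74 + 6319))) = sqrt(-49731 - 5752*(21973 + 6245)) = sqrt(-49731 - 5752*28218) = sqrt(-49731 - 162309936) = sqrt(-162359667) = 3*I*sqrt(18039963)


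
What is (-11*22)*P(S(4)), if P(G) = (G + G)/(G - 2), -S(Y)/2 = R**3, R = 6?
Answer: -104544/217 ≈ -481.77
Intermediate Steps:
S(Y) = -432 (S(Y) = -2*6**3 = -2*216 = -432)
P(G) = 2*G/(-2 + G) (P(G) = (2*G)/(-2 + G) = 2*G/(-2 + G))
(-11*22)*P(S(4)) = (-11*22)*(2*(-432)/(-2 - 432)) = -484*(-432)/(-434) = -484*(-432)*(-1)/434 = -242*432/217 = -104544/217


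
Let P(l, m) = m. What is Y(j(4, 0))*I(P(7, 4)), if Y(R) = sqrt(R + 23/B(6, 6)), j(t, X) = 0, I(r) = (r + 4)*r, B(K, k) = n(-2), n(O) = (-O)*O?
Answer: 16*I*sqrt(23) ≈ 76.733*I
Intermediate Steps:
n(O) = -O**2
B(K, k) = -4 (B(K, k) = -1*(-2)**2 = -1*4 = -4)
I(r) = r*(4 + r) (I(r) = (4 + r)*r = r*(4 + r))
Y(R) = sqrt(-23/4 + R) (Y(R) = sqrt(R + 23/(-4)) = sqrt(R + 23*(-1/4)) = sqrt(R - 23/4) = sqrt(-23/4 + R))
Y(j(4, 0))*I(P(7, 4)) = (sqrt(-23 + 4*0)/2)*(4*(4 + 4)) = (sqrt(-23 + 0)/2)*(4*8) = (sqrt(-23)/2)*32 = ((I*sqrt(23))/2)*32 = (I*sqrt(23)/2)*32 = 16*I*sqrt(23)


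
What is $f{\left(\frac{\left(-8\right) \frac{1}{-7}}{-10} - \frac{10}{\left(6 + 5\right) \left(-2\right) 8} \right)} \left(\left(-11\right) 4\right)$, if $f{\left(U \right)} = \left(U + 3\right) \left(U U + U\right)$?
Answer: $\frac{4656850353}{664048000} \approx 7.0128$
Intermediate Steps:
$f{\left(U \right)} = \left(3 + U\right) \left(U + U^{2}\right)$ ($f{\left(U \right)} = \left(3 + U\right) \left(U^{2} + U\right) = \left(3 + U\right) \left(U + U^{2}\right)$)
$f{\left(\frac{\left(-8\right) \frac{1}{-7}}{-10} - \frac{10}{\left(6 + 5\right) \left(-2\right) 8} \right)} \left(\left(-11\right) 4\right) = \left(\frac{\left(-8\right) \frac{1}{-7}}{-10} - \frac{10}{\left(6 + 5\right) \left(-2\right) 8}\right) \left(3 + \left(\frac{\left(-8\right) \frac{1}{-7}}{-10} - \frac{10}{\left(6 + 5\right) \left(-2\right) 8}\right)^{2} + 4 \left(\frac{\left(-8\right) \frac{1}{-7}}{-10} - \frac{10}{\left(6 + 5\right) \left(-2\right) 8}\right)\right) \left(\left(-11\right) 4\right) = \left(\left(-8\right) \left(- \frac{1}{7}\right) \left(- \frac{1}{10}\right) - \frac{10}{11 \left(-2\right) 8}\right) \left(3 + \left(\left(-8\right) \left(- \frac{1}{7}\right) \left(- \frac{1}{10}\right) - \frac{10}{11 \left(-2\right) 8}\right)^{2} + 4 \left(\left(-8\right) \left(- \frac{1}{7}\right) \left(- \frac{1}{10}\right) - \frac{10}{11 \left(-2\right) 8}\right)\right) \left(-44\right) = \left(\frac{8}{7} \left(- \frac{1}{10}\right) - \frac{10}{\left(-22\right) 8}\right) \left(3 + \left(\frac{8}{7} \left(- \frac{1}{10}\right) - \frac{10}{\left(-22\right) 8}\right)^{2} + 4 \left(\frac{8}{7} \left(- \frac{1}{10}\right) - \frac{10}{\left(-22\right) 8}\right)\right) \left(-44\right) = \left(- \frac{4}{35} - \frac{10}{-176}\right) \left(3 + \left(- \frac{4}{35} - \frac{10}{-176}\right)^{2} + 4 \left(- \frac{4}{35} - \frac{10}{-176}\right)\right) \left(-44\right) = \left(- \frac{4}{35} - - \frac{5}{88}\right) \left(3 + \left(- \frac{4}{35} - - \frac{5}{88}\right)^{2} + 4 \left(- \frac{4}{35} - - \frac{5}{88}\right)\right) \left(-44\right) = \left(- \frac{4}{35} + \frac{5}{88}\right) \left(3 + \left(- \frac{4}{35} + \frac{5}{88}\right)^{2} + 4 \left(- \frac{4}{35} + \frac{5}{88}\right)\right) \left(-44\right) = - \frac{177 \left(3 + \left(- \frac{177}{3080}\right)^{2} + 4 \left(- \frac{177}{3080}\right)\right)}{3080} \left(-44\right) = - \frac{177 \left(3 + \frac{31329}{9486400} - \frac{177}{770}\right)}{3080} \left(-44\right) = \left(- \frac{177}{3080}\right) \frac{26309889}{9486400} \left(-44\right) = \left(- \frac{4656850353}{29218112000}\right) \left(-44\right) = \frac{4656850353}{664048000}$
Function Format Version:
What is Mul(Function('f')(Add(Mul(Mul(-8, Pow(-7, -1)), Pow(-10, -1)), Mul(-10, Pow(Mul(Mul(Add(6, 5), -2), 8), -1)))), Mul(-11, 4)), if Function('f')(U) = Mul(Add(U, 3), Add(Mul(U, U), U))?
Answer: Rational(4656850353, 664048000) ≈ 7.0128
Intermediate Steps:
Function('f')(U) = Mul(Add(3, U), Add(U, Pow(U, 2))) (Function('f')(U) = Mul(Add(3, U), Add(Pow(U, 2), U)) = Mul(Add(3, U), Add(U, Pow(U, 2))))
Mul(Function('f')(Add(Mul(Mul(-8, Pow(-7, -1)), Pow(-10, -1)), Mul(-10, Pow(Mul(Mul(Add(6, 5), -2), 8), -1)))), Mul(-11, 4)) = Mul(Mul(Add(Mul(Mul(-8, Pow(-7, -1)), Pow(-10, -1)), Mul(-10, Pow(Mul(Mul(Add(6, 5), -2), 8), -1))), Add(3, Pow(Add(Mul(Mul(-8, Pow(-7, -1)), Pow(-10, -1)), Mul(-10, Pow(Mul(Mul(Add(6, 5), -2), 8), -1))), 2), Mul(4, Add(Mul(Mul(-8, Pow(-7, -1)), Pow(-10, -1)), Mul(-10, Pow(Mul(Mul(Add(6, 5), -2), 8), -1)))))), Mul(-11, 4)) = Mul(Mul(Add(Mul(Mul(-8, Rational(-1, 7)), Rational(-1, 10)), Mul(-10, Pow(Mul(Mul(11, -2), 8), -1))), Add(3, Pow(Add(Mul(Mul(-8, Rational(-1, 7)), Rational(-1, 10)), Mul(-10, Pow(Mul(Mul(11, -2), 8), -1))), 2), Mul(4, Add(Mul(Mul(-8, Rational(-1, 7)), Rational(-1, 10)), Mul(-10, Pow(Mul(Mul(11, -2), 8), -1)))))), -44) = Mul(Mul(Add(Mul(Rational(8, 7), Rational(-1, 10)), Mul(-10, Pow(Mul(-22, 8), -1))), Add(3, Pow(Add(Mul(Rational(8, 7), Rational(-1, 10)), Mul(-10, Pow(Mul(-22, 8), -1))), 2), Mul(4, Add(Mul(Rational(8, 7), Rational(-1, 10)), Mul(-10, Pow(Mul(-22, 8), -1)))))), -44) = Mul(Mul(Add(Rational(-4, 35), Mul(-10, Pow(-176, -1))), Add(3, Pow(Add(Rational(-4, 35), Mul(-10, Pow(-176, -1))), 2), Mul(4, Add(Rational(-4, 35), Mul(-10, Pow(-176, -1)))))), -44) = Mul(Mul(Add(Rational(-4, 35), Mul(-10, Rational(-1, 176))), Add(3, Pow(Add(Rational(-4, 35), Mul(-10, Rational(-1, 176))), 2), Mul(4, Add(Rational(-4, 35), Mul(-10, Rational(-1, 176)))))), -44) = Mul(Mul(Add(Rational(-4, 35), Rational(5, 88)), Add(3, Pow(Add(Rational(-4, 35), Rational(5, 88)), 2), Mul(4, Add(Rational(-4, 35), Rational(5, 88))))), -44) = Mul(Mul(Rational(-177, 3080), Add(3, Pow(Rational(-177, 3080), 2), Mul(4, Rational(-177, 3080)))), -44) = Mul(Mul(Rational(-177, 3080), Add(3, Rational(31329, 9486400), Rational(-177, 770))), -44) = Mul(Mul(Rational(-177, 3080), Rational(26309889, 9486400)), -44) = Mul(Rational(-4656850353, 29218112000), -44) = Rational(4656850353, 664048000)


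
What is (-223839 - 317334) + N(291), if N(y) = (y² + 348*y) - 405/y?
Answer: -34456863/97 ≈ -3.5523e+5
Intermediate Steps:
N(y) = y² - 405/y + 348*y
(-223839 - 317334) + N(291) = (-223839 - 317334) + (-405 + 291²*(348 + 291))/291 = -541173 + (-405 + 84681*639)/291 = -541173 + (-405 + 54111159)/291 = -541173 + (1/291)*54110754 = -541173 + 18036918/97 = -34456863/97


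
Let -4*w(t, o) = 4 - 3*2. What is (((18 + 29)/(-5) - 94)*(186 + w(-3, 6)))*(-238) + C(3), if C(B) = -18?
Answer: 22947989/5 ≈ 4.5896e+6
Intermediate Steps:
w(t, o) = 1/2 (w(t, o) = -(4 - 3*2)/4 = -(4 - 6)/4 = -1/4*(-2) = 1/2)
(((18 + 29)/(-5) - 94)*(186 + w(-3, 6)))*(-238) + C(3) = (((18 + 29)/(-5) - 94)*(186 + 1/2))*(-238) - 18 = ((47*(-1/5) - 94)*(373/2))*(-238) - 18 = ((-47/5 - 94)*(373/2))*(-238) - 18 = -517/5*373/2*(-238) - 18 = -192841/10*(-238) - 18 = 22948079/5 - 18 = 22947989/5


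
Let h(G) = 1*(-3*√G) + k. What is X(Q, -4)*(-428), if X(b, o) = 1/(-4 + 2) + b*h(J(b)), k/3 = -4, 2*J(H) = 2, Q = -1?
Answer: -6206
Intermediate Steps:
J(H) = 1 (J(H) = (½)*2 = 1)
k = -12 (k = 3*(-4) = -12)
h(G) = -12 - 3*√G (h(G) = 1*(-3*√G) - 12 = -3*√G - 12 = -12 - 3*√G)
X(b, o) = -½ - 15*b (X(b, o) = 1/(-4 + 2) + b*(-12 - 3*√1) = 1/(-2) + b*(-12 - 3*1) = -½ + b*(-12 - 3) = -½ + b*(-15) = -½ - 15*b)
X(Q, -4)*(-428) = (-½ - 15*(-1))*(-428) = (-½ + 15)*(-428) = (29/2)*(-428) = -6206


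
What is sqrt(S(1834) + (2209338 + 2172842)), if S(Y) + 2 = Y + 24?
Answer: 2*sqrt(1096009) ≈ 2093.8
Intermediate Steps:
S(Y) = 22 + Y (S(Y) = -2 + (Y + 24) = -2 + (24 + Y) = 22 + Y)
sqrt(S(1834) + (2209338 + 2172842)) = sqrt((22 + 1834) + (2209338 + 2172842)) = sqrt(1856 + 4382180) = sqrt(4384036) = 2*sqrt(1096009)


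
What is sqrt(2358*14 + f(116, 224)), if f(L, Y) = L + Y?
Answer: 2*sqrt(8338) ≈ 182.63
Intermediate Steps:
sqrt(2358*14 + f(116, 224)) = sqrt(2358*14 + (116 + 224)) = sqrt(33012 + 340) = sqrt(33352) = 2*sqrt(8338)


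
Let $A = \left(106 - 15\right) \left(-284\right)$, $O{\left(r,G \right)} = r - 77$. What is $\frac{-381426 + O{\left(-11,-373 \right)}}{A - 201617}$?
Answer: $\frac{381514}{227461} \approx 1.6773$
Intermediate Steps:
$O{\left(r,G \right)} = -77 + r$
$A = -25844$ ($A = 91 \left(-284\right) = -25844$)
$\frac{-381426 + O{\left(-11,-373 \right)}}{A - 201617} = \frac{-381426 - 88}{-25844 - 201617} = \frac{-381426 - 88}{-227461} = \left(-381514\right) \left(- \frac{1}{227461}\right) = \frac{381514}{227461}$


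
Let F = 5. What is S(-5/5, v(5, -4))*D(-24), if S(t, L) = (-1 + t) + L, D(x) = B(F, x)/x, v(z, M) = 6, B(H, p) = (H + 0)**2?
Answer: -25/6 ≈ -4.1667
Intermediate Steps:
B(H, p) = H**2
D(x) = 25/x (D(x) = 5**2/x = 25/x)
S(t, L) = -1 + L + t
S(-5/5, v(5, -4))*D(-24) = (-1 + 6 - 5/5)*(25/(-24)) = (-1 + 6 - 5*1/5)*(25*(-1/24)) = (-1 + 6 - 1)*(-25/24) = 4*(-25/24) = -25/6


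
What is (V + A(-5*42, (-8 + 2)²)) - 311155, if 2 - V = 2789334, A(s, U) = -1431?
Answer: -3101918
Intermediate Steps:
V = -2789332 (V = 2 - 1*2789334 = 2 - 2789334 = -2789332)
(V + A(-5*42, (-8 + 2)²)) - 311155 = (-2789332 - 1431) - 311155 = -2790763 - 311155 = -3101918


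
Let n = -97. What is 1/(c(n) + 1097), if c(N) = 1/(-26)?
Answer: 26/28521 ≈ 0.00091161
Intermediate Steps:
c(N) = -1/26
1/(c(n) + 1097) = 1/(-1/26 + 1097) = 1/(28521/26) = 26/28521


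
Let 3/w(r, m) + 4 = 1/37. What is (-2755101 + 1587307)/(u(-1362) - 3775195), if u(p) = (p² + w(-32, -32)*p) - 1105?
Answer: 28610953/47045575 ≈ 0.60815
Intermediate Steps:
w(r, m) = -37/49 (w(r, m) = 3/(-4 + 1/37) = 3/(-147/37) = 3*(-37/147) = -37/49)
u(p) = -1105 + p² - 37*p/49 (u(p) = (p² - 37*p/49) - 1105 = -1105 + p² - 37*p/49)
(-2755101 + 1587307)/(u(-1362) - 3775195) = (-2755101 + 1587307)/((-1105 + (-1362)² - 37/49*(-1362)) - 3775195) = -1167794/((-1105 + 1855044 + 50394/49) - 3775195) = -1167794/(90893405/49 - 3775195) = -1167794/(-94091150/49) = -1167794*(-49/94091150) = 28610953/47045575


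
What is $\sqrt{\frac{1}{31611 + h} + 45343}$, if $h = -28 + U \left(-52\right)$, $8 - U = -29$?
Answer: $\frac{\sqrt{39886254779042}}{29659} \approx 212.94$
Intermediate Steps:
$U = 37$ ($U = 8 - -29 = 8 + 29 = 37$)
$h = -1952$ ($h = -28 + 37 \left(-52\right) = -28 - 1924 = -1952$)
$\sqrt{\frac{1}{31611 + h} + 45343} = \sqrt{\frac{1}{31611 - 1952} + 45343} = \sqrt{\frac{1}{29659} + 45343} = \sqrt{\frac{1344828038}{29659}} = \frac{\sqrt{39886254779042}}{29659}$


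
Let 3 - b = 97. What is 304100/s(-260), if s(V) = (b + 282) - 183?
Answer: 60820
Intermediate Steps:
b = -94 (b = 3 - 1*97 = 3 - 97 = -94)
s(V) = 5 (s(V) = (-94 + 282) - 183 = 188 - 183 = 5)
304100/s(-260) = 304100/5 = 304100*(1/5) = 60820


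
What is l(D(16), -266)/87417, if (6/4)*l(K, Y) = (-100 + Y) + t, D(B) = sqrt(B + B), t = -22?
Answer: -776/262251 ≈ -0.0029590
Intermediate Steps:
D(B) = sqrt(2)*sqrt(B) (D(B) = sqrt(2*B) = sqrt(2)*sqrt(B))
l(K, Y) = -244/3 + 2*Y/3 (l(K, Y) = 2*((-100 + Y) - 22)/3 = 2*(-122 + Y)/3 = -244/3 + 2*Y/3)
l(D(16), -266)/87417 = (-244/3 + (2/3)*(-266))/87417 = (-244/3 - 532/3)*(1/87417) = -776/3*1/87417 = -776/262251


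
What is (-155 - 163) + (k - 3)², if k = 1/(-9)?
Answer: -24974/81 ≈ -308.32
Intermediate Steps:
k = -⅑ ≈ -0.11111
(-155 - 163) + (k - 3)² = (-155 - 163) + (-⅑ - 3)² = -318 + (-28/9)² = -318 + 784/81 = -24974/81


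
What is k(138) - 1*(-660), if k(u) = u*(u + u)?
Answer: 38748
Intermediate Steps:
k(u) = 2*u**2 (k(u) = u*(2*u) = 2*u**2)
k(138) - 1*(-660) = 2*138**2 - 1*(-660) = 2*19044 + 660 = 38088 + 660 = 38748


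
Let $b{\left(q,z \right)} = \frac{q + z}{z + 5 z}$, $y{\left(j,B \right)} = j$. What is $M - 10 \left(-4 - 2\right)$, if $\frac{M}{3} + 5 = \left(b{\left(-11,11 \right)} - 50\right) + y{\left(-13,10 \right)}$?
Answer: $-144$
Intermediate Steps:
$b{\left(q,z \right)} = \frac{q + z}{6 z}$
$M = -204$ ($M = -15 + 3 \left(\left(\frac{-11 + 11}{6 \cdot 11} - 50\right) - 13\right) = -15 + 3 \left(\left(\frac{1}{6} \cdot \frac{1}{11} \cdot 0 - 50\right) - 13\right) = -15 + 3 \left(\left(0 - 50\right) - 13\right) = -15 + 3 \left(-50 - 13\right) = -15 + 3 \left(-63\right) = -15 - 189 = -204$)
$M - 10 \left(-4 - 2\right) = -204 - 10 \left(-4 - 2\right) = -204 - 10 \left(-6\right) = -204 - -60 = -204 + 60 = -144$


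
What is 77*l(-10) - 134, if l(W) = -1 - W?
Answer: 559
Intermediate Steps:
77*l(-10) - 134 = 77*(-1 - 1*(-10)) - 134 = 77*(-1 + 10) - 134 = 77*9 - 134 = 693 - 134 = 559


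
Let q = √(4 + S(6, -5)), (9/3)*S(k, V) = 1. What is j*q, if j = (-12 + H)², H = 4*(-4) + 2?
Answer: 676*√39/3 ≈ 1407.2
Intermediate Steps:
S(k, V) = ⅓ (S(k, V) = (⅓)*1 = ⅓)
H = -14 (H = -16 + 2 = -14)
q = √39/3 (q = √(4 + ⅓) = √(13/3) = √39/3 ≈ 2.0817)
j = 676 (j = (-12 - 14)² = (-26)² = 676)
j*q = 676*(√39/3) = 676*√39/3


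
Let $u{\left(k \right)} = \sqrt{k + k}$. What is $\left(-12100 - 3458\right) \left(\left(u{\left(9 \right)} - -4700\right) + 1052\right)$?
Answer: $-89489616 - 46674 \sqrt{2} \approx -8.9556 \cdot 10^{7}$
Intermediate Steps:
$u{\left(k \right)} = \sqrt{2} \sqrt{k}$ ($u{\left(k \right)} = \sqrt{2 k} = \sqrt{2} \sqrt{k}$)
$\left(-12100 - 3458\right) \left(\left(u{\left(9 \right)} - -4700\right) + 1052\right) = \left(-12100 - 3458\right) \left(\left(\sqrt{2} \sqrt{9} - -4700\right) + 1052\right) = - 15558 \left(\left(\sqrt{2} \cdot 3 + 4700\right) + 1052\right) = - 15558 \left(\left(3 \sqrt{2} + 4700\right) + 1052\right) = - 15558 \left(\left(4700 + 3 \sqrt{2}\right) + 1052\right) = - 15558 \left(5752 + 3 \sqrt{2}\right) = -89489616 - 46674 \sqrt{2}$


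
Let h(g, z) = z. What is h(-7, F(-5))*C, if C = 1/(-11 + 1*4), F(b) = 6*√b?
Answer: -6*I*√5/7 ≈ -1.9166*I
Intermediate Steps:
C = -⅐ (C = 1/(-11 + 4) = 1/(-7) = -⅐ ≈ -0.14286)
h(-7, F(-5))*C = (6*√(-5))*(-⅐) = (6*(I*√5))*(-⅐) = (6*I*√5)*(-⅐) = -6*I*√5/7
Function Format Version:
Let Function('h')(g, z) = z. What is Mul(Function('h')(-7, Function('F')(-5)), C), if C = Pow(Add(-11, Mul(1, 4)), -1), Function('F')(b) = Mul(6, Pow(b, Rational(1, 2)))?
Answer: Mul(Rational(-6, 7), I, Pow(5, Rational(1, 2))) ≈ Mul(-1.9166, I)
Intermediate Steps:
C = Rational(-1, 7) (C = Pow(Add(-11, 4), -1) = Pow(-7, -1) = Rational(-1, 7) ≈ -0.14286)
Mul(Function('h')(-7, Function('F')(-5)), C) = Mul(Mul(6, Pow(-5, Rational(1, 2))), Rational(-1, 7)) = Mul(Mul(6, Mul(I, Pow(5, Rational(1, 2)))), Rational(-1, 7)) = Mul(Mul(6, I, Pow(5, Rational(1, 2))), Rational(-1, 7)) = Mul(Rational(-6, 7), I, Pow(5, Rational(1, 2)))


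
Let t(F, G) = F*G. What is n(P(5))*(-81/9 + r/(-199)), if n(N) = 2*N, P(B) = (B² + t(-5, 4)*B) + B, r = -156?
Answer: 228900/199 ≈ 1150.3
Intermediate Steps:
P(B) = B² - 19*B (P(B) = (B² + (-5*4)*B) + B = (B² - 20*B) + B = B² - 19*B)
n(P(5))*(-81/9 + r/(-199)) = (2*(5*(-19 + 5)))*(-81/9 - 156/(-199)) = (2*(5*(-14)))*(-81*⅑ - 156*(-1/199)) = (2*(-70))*(-9 + 156/199) = -140*(-1635/199) = 228900/199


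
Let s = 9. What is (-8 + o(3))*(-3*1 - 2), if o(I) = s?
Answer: -5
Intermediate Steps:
o(I) = 9
(-8 + o(3))*(-3*1 - 2) = (-8 + 9)*(-3*1 - 2) = 1*(-3 - 2) = 1*(-5) = -5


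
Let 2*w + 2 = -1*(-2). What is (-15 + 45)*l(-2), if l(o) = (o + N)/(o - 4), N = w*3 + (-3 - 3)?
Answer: 40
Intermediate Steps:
w = 0 (w = -1 + (-1*(-2))/2 = -1 + (1/2)*2 = -1 + 1 = 0)
N = -6 (N = 0*3 + (-3 - 3) = 0 - 6 = -6)
l(o) = (-6 + o)/(-4 + o) (l(o) = (o - 6)/(o - 4) = (-6 + o)/(-4 + o))
(-15 + 45)*l(-2) = (-15 + 45)*((-6 - 2)/(-4 - 2)) = 30*(-8/(-6)) = 30*(-1/6*(-8)) = 30*(4/3) = 40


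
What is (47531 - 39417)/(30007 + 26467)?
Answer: 4057/28237 ≈ 0.14368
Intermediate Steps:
(47531 - 39417)/(30007 + 26467) = 8114/56474 = 8114*(1/56474) = 4057/28237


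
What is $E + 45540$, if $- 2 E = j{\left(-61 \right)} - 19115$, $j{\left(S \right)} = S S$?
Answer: $53237$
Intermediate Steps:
$j{\left(S \right)} = S^{2}$
$E = 7697$ ($E = - \frac{\left(-61\right)^{2} - 19115}{2} = - \frac{3721 - 19115}{2} = \left(- \frac{1}{2}\right) \left(-15394\right) = 7697$)
$E + 45540 = 7697 + 45540 = 53237$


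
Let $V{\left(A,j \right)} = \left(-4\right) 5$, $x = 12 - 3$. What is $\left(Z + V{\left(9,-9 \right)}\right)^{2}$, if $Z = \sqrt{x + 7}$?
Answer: $256$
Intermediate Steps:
$x = 9$ ($x = 12 - 3 = 9$)
$Z = 4$ ($Z = \sqrt{9 + 7} = \sqrt{16} = 4$)
$V{\left(A,j \right)} = -20$
$\left(Z + V{\left(9,-9 \right)}\right)^{2} = \left(4 - 20\right)^{2} = \left(-16\right)^{2} = 256$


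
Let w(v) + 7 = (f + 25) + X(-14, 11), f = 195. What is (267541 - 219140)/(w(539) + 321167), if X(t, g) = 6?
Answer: 48401/321386 ≈ 0.15060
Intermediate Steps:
w(v) = 219 (w(v) = -7 + ((195 + 25) + 6) = -7 + (220 + 6) = -7 + 226 = 219)
(267541 - 219140)/(w(539) + 321167) = (267541 - 219140)/(219 + 321167) = 48401/321386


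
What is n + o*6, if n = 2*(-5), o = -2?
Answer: -22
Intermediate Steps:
n = -10
n + o*6 = -10 - 2*6 = -10 - 12 = -22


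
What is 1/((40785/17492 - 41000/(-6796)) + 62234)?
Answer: 29718908/1849775107187 ≈ 1.6066e-5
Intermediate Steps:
1/((40785/17492 - 41000/(-6796)) + 62234) = 1/((40785*(1/17492) - 41000*(-1/6796)) + 62234) = 1/((40785/17492 + 10250/1699) + 62234) = 1/(248586715/29718908 + 62234) = 1/(1849775107187/29718908) = 29718908/1849775107187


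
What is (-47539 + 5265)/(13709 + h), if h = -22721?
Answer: 21137/4506 ≈ 4.6909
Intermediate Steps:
(-47539 + 5265)/(13709 + h) = (-47539 + 5265)/(13709 - 22721) = -42274/(-9012) = -42274*(-1/9012) = 21137/4506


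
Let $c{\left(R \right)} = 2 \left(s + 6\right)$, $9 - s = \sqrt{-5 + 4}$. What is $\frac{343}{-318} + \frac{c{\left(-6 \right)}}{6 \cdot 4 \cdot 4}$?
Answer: $- \frac{1949}{2544} - \frac{i}{48} \approx -0.76612 - 0.020833 i$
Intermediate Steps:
$s = 9 - i$ ($s = 9 - \sqrt{-5 + 4} = 9 - \sqrt{-1} = 9 - i \approx 9.0 - 1.0 i$)
$c{\left(R \right)} = 30 - 2 i$ ($c{\left(R \right)} = 2 \left(\left(9 - i\right) + 6\right) = 2 \left(15 - i\right) = 30 - 2 i$)
$\frac{343}{-318} + \frac{c{\left(-6 \right)}}{6 \cdot 4 \cdot 4} = \frac{343}{-318} + \frac{30 - 2 i}{6 \cdot 4 \cdot 4} = 343 \left(- \frac{1}{318}\right) + \frac{30 - 2 i}{24 \cdot 4} = - \frac{343}{318} + \frac{30 - 2 i}{96} = - \frac{343}{318} + \left(30 - 2 i\right) \frac{1}{96} = - \frac{343}{318} + \left(\frac{5}{16} - \frac{i}{48}\right) = - \frac{1949}{2544} - \frac{i}{48}$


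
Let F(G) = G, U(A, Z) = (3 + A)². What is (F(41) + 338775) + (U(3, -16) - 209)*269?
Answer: 292279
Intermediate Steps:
(F(41) + 338775) + (U(3, -16) - 209)*269 = (41 + 338775) + ((3 + 3)² - 209)*269 = 338816 + (6² - 209)*269 = 338816 + (36 - 209)*269 = 338816 - 173*269 = 338816 - 46537 = 292279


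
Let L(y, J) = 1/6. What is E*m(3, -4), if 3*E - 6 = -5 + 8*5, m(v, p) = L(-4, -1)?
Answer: 41/18 ≈ 2.2778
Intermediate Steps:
L(y, J) = ⅙
m(v, p) = ⅙
E = 41/3 (E = 2 + (-5 + 8*5)/3 = 2 + (-5 + 40)/3 = 2 + (⅓)*35 = 2 + 35/3 = 41/3 ≈ 13.667)
E*m(3, -4) = (41/3)*(⅙) = 41/18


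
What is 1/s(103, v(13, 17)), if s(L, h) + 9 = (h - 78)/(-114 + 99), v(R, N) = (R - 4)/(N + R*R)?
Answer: -310/1179 ≈ -0.26293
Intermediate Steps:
v(R, N) = (-4 + R)/(N + R**2)
s(L, h) = -19/5 - h/15 (s(L, h) = -9 + (h - 78)/(-114 + 99) = -9 + (-78 + h)/(-15) = -9 + (-78 + h)*(-1/15) = -9 + (26/5 - h/15) = -19/5 - h/15)
1/s(103, v(13, 17)) = 1/(-19/5 - (-4 + 13)/(15*(17 + 13**2))) = 1/(-19/5 - 9/(15*(17 + 169))) = 1/(-19/5 - 9/(15*186)) = 1/(-19/5 - 9/2790) = 1/(-19/5 - 1/15*3/62) = 1/(-19/5 - 1/310) = 1/(-1179/310) = -310/1179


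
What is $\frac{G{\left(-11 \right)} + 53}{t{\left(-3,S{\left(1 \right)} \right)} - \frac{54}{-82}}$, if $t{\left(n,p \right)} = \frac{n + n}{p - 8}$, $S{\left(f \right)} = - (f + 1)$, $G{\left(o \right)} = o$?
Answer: $\frac{1435}{43} \approx 33.372$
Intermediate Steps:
$S{\left(f \right)} = -1 - f$ ($S{\left(f \right)} = - (1 + f) = -1 - f$)
$t{\left(n,p \right)} = \frac{2 n}{-8 + p}$
$\frac{G{\left(-11 \right)} + 53}{t{\left(-3,S{\left(1 \right)} \right)} - \frac{54}{-82}} = \frac{-11 + 53}{2 \left(-3\right) \frac{1}{-8 - 2} - \frac{54}{-82}} = \frac{1}{2 \left(-3\right) \frac{1}{-8 - 2} - - \frac{27}{41}} \cdot 42 = \frac{1}{2 \left(-3\right) \frac{1}{-8 - 2} + \frac{27}{41}} \cdot 42 = \frac{1}{2 \left(-3\right) \frac{1}{-10} + \frac{27}{41}} \cdot 42 = \frac{1}{2 \left(-3\right) \left(- \frac{1}{10}\right) + \frac{27}{41}} \cdot 42 = \frac{1}{\frac{3}{5} + \frac{27}{41}} \cdot 42 = \frac{1}{\frac{258}{205}} \cdot 42 = \frac{205}{258} \cdot 42 = \frac{1435}{43}$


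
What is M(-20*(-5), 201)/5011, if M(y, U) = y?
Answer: 100/5011 ≈ 0.019956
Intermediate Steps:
M(-20*(-5), 201)/5011 = -20*(-5)/5011 = 100*(1/5011) = 100/5011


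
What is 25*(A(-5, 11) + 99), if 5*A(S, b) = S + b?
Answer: 2505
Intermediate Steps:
A(S, b) = S/5 + b/5 (A(S, b) = (S + b)/5 = S/5 + b/5)
25*(A(-5, 11) + 99) = 25*(((⅕)*(-5) + (⅕)*11) + 99) = 25*((-1 + 11/5) + 99) = 25*(6/5 + 99) = 25*(501/5) = 2505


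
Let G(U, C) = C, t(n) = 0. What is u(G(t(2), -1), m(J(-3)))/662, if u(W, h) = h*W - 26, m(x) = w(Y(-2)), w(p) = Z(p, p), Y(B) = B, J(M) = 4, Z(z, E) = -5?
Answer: -21/662 ≈ -0.031722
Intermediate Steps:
w(p) = -5
m(x) = -5
u(W, h) = -26 + W*h (u(W, h) = W*h - 26 = -26 + W*h)
u(G(t(2), -1), m(J(-3)))/662 = (-26 - 1*(-5))/662 = (-26 + 5)*(1/662) = -21*1/662 = -21/662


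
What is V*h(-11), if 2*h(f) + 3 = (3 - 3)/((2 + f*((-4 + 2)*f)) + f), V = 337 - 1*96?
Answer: -723/2 ≈ -361.50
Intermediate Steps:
V = 241 (V = 337 - 96 = 241)
h(f) = -3/2 (h(f) = -3/2 + ((3 - 3)/((2 + f*((-4 + 2)*f)) + f))/2 = -3/2 + (0/((2 + f*(-2*f)) + f))/2 = -3/2 + (0/((2 - 2*f²) + f))/2 = -3/2 + (0/(2 + f - 2*f²))/2 = -3/2 + (½)*0 = -3/2 + 0 = -3/2)
V*h(-11) = 241*(-3/2) = -723/2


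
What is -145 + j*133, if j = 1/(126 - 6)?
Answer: -17267/120 ≈ -143.89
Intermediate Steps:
j = 1/120 ≈ 0.0083333
-145 + j*133 = -145 + (1/120)*133 = -145 + 133/120 = -17267/120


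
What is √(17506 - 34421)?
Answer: I*√16915 ≈ 130.06*I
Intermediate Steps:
√(17506 - 34421) = √(-16915) = I*√16915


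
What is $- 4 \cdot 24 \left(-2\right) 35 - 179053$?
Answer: $-172333$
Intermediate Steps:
$- 4 \cdot 24 \left(-2\right) 35 - 179053 = - 4 \left(\left(-48\right) 35\right) - 179053 = \left(-4\right) \left(-1680\right) - 179053 = 6720 - 179053 = -172333$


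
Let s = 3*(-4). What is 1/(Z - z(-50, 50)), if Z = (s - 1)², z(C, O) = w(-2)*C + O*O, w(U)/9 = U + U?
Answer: -1/4131 ≈ -0.00024207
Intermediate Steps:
s = -12
w(U) = 18*U (w(U) = 9*(U + U) = 9*(2*U) = 18*U)
z(C, O) = O² - 36*C (z(C, O) = (18*(-2))*C + O*O = -36*C + O² = O² - 36*C)
Z = 169 (Z = (-12 - 1)² = (-13)² = 169)
1/(Z - z(-50, 50)) = 1/(169 - (50² - 36*(-50))) = 1/(169 - (2500 + 1800)) = 1/(169 - 1*4300) = 1/(169 - 4300) = 1/(-4131) = -1/4131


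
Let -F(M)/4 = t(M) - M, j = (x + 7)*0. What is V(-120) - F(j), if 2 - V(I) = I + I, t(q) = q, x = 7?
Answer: 242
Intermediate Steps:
V(I) = 2 - 2*I (V(I) = 2 - (I + I) = 2 - 2*I)
j = 0 (j = (7 + 7)*0 = 14*0 = 0)
F(M) = 0 (F(M) = -4*(M - M) = -4*0 = 0)
V(-120) - F(j) = (2 - 2*(-120)) - 1*0 = (2 + 240) + 0 = 242 + 0 = 242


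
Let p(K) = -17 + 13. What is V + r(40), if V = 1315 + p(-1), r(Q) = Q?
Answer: 1351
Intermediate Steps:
p(K) = -4
V = 1311 (V = 1315 - 4 = 1311)
V + r(40) = 1311 + 40 = 1351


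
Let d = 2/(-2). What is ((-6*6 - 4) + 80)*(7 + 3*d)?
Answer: 160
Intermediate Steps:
d = -1 (d = 2*(-½) = -1)
((-6*6 - 4) + 80)*(7 + 3*d) = ((-6*6 - 4) + 80)*(7 + 3*(-1)) = ((-36 - 4) + 80)*(7 - 3) = (-40 + 80)*4 = 40*4 = 160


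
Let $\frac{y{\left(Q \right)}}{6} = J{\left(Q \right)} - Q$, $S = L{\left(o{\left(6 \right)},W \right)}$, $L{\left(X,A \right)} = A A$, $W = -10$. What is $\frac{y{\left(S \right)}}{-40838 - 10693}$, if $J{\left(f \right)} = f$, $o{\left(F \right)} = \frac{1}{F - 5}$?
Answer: $0$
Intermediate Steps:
$o{\left(F \right)} = \frac{1}{-5 + F}$
$L{\left(X,A \right)} = A^{2}$
$S = 100$ ($S = \left(-10\right)^{2} = 100$)
$y{\left(Q \right)} = 0$ ($y{\left(Q \right)} = 6 \left(Q - Q\right) = 6 \cdot 0 = 0$)
$\frac{y{\left(S \right)}}{-40838 - 10693} = \frac{0}{-40838 - 10693} = \frac{0}{-51531} = 0 \left(- \frac{1}{51531}\right) = 0$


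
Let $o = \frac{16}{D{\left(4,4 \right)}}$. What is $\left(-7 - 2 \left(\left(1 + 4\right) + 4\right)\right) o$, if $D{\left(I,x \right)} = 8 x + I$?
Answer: $- \frac{100}{9} \approx -11.111$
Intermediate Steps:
$D{\left(I,x \right)} = I + 8 x$
$o = \frac{4}{9}$ ($o = \frac{16}{4 + 8 \cdot 4} = \frac{16}{4 + 32} = \frac{16}{36} = 16 \cdot \frac{1}{36} = \frac{4}{9} \approx 0.44444$)
$\left(-7 - 2 \left(\left(1 + 4\right) + 4\right)\right) o = \left(-7 - 2 \left(\left(1 + 4\right) + 4\right)\right) \frac{4}{9} = \left(-7 - 2 \left(5 + 4\right)\right) \frac{4}{9} = \left(-7 - 18\right) \frac{4}{9} = \left(-25\right) \frac{4}{9} = - \frac{100}{9}$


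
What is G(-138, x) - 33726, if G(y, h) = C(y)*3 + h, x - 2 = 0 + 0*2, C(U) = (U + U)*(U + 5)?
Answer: 76400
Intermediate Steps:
C(U) = 2*U*(5 + U) (C(U) = (2*U)*(5 + U) = 2*U*(5 + U))
x = 2 (x = 2 + (0 + 0*2) = 2 + (0 + 0) = 2 + 0 = 2)
G(y, h) = h + 6*y*(5 + y) (G(y, h) = (2*y*(5 + y))*3 + h = 6*y*(5 + y) + h = h + 6*y*(5 + y))
G(-138, x) - 33726 = (2 + 6*(-138)*(5 - 138)) - 33726 = (2 + 6*(-138)*(-133)) - 33726 = (2 + 110124) - 33726 = 110126 - 33726 = 76400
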